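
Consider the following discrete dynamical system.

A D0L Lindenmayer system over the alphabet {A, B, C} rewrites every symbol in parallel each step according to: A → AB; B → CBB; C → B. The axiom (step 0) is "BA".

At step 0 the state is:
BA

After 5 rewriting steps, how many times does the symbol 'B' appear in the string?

gen 0: BA
gen 1: CBBAB
gen 2: BCBBCBBABCBB
gen 3: CBBBCBBCBBBCBBCBBABCBBBCBBCBB
gen 4: BCBBCBBCBBBCBBCBBBCBBCBBCBBBCBBCBBBCBBCBBABCBBBCBBCBBCBBBCBBCBBBCBBCBB
gen 5: CBBBCBBCBBBCBBCBBBCBBCBBCBBBCBBCBBBCBBCBBCBBBCBBCBBBCBBCBB…CBBBCBBCBBBCBBCBBBCBBCBBCBBBCBBCBBBCBBCBBCBBBCBBCBBBCBBCBB  (len 169)

119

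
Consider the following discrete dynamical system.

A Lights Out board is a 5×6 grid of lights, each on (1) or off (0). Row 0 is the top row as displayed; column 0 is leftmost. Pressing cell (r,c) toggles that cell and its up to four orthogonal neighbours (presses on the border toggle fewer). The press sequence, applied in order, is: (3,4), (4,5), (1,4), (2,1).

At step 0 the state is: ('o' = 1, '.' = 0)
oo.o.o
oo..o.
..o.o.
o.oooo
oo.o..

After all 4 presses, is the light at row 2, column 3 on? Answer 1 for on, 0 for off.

0

step 0: oo.o.o
oo..o.
..o.o.
o.oooo
oo.o..
step 1: oo.o.o
oo..o.
..o...
o.o...
oo.oo.
step 2: oo.o.o
oo..o.
..o...
o.o..o
oo.o.o
step 3: oo.ooo
oo.o.o
..o.o.
o.o..o
oo.o.o
step 4: oo.ooo
o..o.o
oo..o.
ooo..o
oo.o.o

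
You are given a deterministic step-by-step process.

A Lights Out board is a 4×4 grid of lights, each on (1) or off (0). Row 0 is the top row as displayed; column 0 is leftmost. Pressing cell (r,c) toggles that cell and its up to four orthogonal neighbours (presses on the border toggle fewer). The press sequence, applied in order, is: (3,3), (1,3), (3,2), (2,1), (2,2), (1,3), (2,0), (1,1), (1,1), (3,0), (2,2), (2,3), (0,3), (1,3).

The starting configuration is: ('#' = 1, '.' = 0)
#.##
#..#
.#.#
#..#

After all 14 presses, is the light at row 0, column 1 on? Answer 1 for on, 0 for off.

gen 0: #.##
#..#
.#.#
#..#
gen 1: #.##
#..#
.#..
#.#.
gen 2: #.#.
#.#.
.#.#
#.#.
gen 3: #.#.
#.#.
.###
##.#
gen 4: #.#.
###.
#..#
#..#
gen 5: #.#.
##..
###.
#.##
gen 6: #.##
####
####
#.##
gen 7: #.##
.###
..##
..##
gen 8: ####
#..#
.###
..##
gen 9: #.##
.###
..##
..##
gen 10: #.##
.###
#.##
####
gen 11: #.##
.#.#
##..
##.#
gen 12: #.##
.#..
####
##..
gen 13: #...
.#.#
####
##..
gen 14: #..#
.##.
###.
##..

0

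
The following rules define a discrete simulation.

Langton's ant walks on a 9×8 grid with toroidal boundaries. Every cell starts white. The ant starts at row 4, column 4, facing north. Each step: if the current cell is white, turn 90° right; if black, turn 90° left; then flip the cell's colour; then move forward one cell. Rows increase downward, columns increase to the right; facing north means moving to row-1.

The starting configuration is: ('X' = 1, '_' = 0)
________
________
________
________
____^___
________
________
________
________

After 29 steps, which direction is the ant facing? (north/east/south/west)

step 0: ________
________
________
________
____^___
________
________
________
________
step 1: ________
________
________
________
____X>__
________
________
________
________
step 2: ________
________
________
________
____XX__
_____v__
________
________
________
step 3: ________
________
________
________
____XX__
____<X__
________
________
________
step 4: ________
________
________
________
____^X__
____XX__
________
________
________
step 5: ________
________
________
________
___<_X__
____XX__
________
________
________
step 6: ________
________
________
___^____
___X_X__
____XX__
________
________
________
step 7: ________
________
________
___X>___
___X_X__
____XX__
________
________
________
step 8: ________
________
________
___XX___
___XvX__
____XX__
________
________
________
step 9: ________
________
________
___XX___
___<XX__
____XX__
________
________
________
step 10: ________
________
________
___XX___
____XX__
___vXX__
________
________
________
step 11: ________
________
________
___XX___
____XX__
__<XXX__
________
________
________
step 12: ________
________
________
___XX___
__^_XX__
__XXXX__
________
________
________
step 13: ________
________
________
___XX___
__X>XX__
__XXXX__
________
________
________
step 14: ________
________
________
___XX___
__XXXX__
__XvXX__
________
________
________
step 15: ________
________
________
___XX___
__XXXX__
__X_>X__
________
________
________
step 16: ________
________
________
___XX___
__XX^X__
__X__X__
________
________
________
step 17: ________
________
________
___XX___
__X<_X__
__X__X__
________
________
________
step 18: ________
________
________
___XX___
__X__X__
__Xv_X__
________
________
________
step 19: ________
________
________
___XX___
__X__X__
__<X_X__
________
________
________
step 20: ________
________
________
___XX___
__X__X__
___X_X__
__v_____
________
________
step 21: ________
________
________
___XX___
__X__X__
___X_X__
_<X_____
________
________
step 22: ________
________
________
___XX___
__X__X__
_^_X_X__
_XX_____
________
________
step 23: ________
________
________
___XX___
__X__X__
_X>X_X__
_XX_____
________
________
step 24: ________
________
________
___XX___
__X__X__
_XXX_X__
_Xv_____
________
________
step 25: ________
________
________
___XX___
__X__X__
_XXX_X__
_X_>____
________
________
step 26: ________
________
________
___XX___
__X__X__
_XXX_X__
_X_X____
___v____
________
step 27: ________
________
________
___XX___
__X__X__
_XXX_X__
_X_X____
__<X____
________
step 28: ________
________
________
___XX___
__X__X__
_XXX_X__
_X^X____
__XX____
________
step 29: ________
________
________
___XX___
__X__X__
_XXX_X__
_XX>____
__XX____
________

east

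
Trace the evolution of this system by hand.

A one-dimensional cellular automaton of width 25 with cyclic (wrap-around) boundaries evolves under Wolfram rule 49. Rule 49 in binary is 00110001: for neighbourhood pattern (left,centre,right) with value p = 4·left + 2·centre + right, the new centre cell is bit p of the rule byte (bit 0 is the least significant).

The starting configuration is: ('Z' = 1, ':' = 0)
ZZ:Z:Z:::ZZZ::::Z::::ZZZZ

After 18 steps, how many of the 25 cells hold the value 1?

11

[0] ZZ:Z:Z:::ZZZ::::Z::::ZZZZ
[1] ::Z:Z:ZZ::::ZZZ::ZZZ:::::
[2] Z::Z:Z::ZZZ::::Z::::ZZZZZ
[3] :Z::Z:Z::::ZZZ::ZZZ::::::
[4] ::Z::Z:ZZZ::::Z::::ZZZZZZ
[5] Z::Z::Z:::ZZZ::ZZZ:::::::
[6] :Z::Z::ZZ::::Z::::ZZZZZZ:
[7] ::Z::Z:::ZZZ::ZZZ:::::::Z
[8] Z::Z::ZZ::::Z::::ZZZZZZ::
[9] :Z::Z:::ZZZ::ZZZ:::::::Z:
[10] ::Z::ZZ::::Z::::ZZZZZZ::Z
[11] Z::Z:::ZZZ::ZZZ:::::::Z::
[12] :Z::ZZ::::Z::::ZZZZZZ::Z:
[13] ::Z:::ZZZ::ZZZ:::::::Z::Z
[14] Z::ZZ::::Z::::ZZZZZZ::Z::
[15] :Z:::ZZZ::ZZZ:::::::Z::Z:
[16] ::ZZ::::Z::::ZZZZZZ::Z::Z
[17] Z:::ZZZ::ZZZ:::::::Z::Z::
[18] :ZZ::::Z::::ZZZZZZ::Z::Z:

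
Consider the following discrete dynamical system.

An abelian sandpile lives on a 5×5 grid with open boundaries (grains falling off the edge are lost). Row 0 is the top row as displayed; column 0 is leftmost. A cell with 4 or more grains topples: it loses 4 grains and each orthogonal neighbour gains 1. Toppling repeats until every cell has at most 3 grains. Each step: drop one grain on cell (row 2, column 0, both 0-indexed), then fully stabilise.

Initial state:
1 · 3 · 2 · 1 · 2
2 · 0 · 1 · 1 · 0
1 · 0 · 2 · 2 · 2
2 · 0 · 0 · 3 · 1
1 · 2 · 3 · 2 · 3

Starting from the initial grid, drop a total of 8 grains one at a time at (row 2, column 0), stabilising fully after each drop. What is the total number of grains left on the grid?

41

gen 0: 1 · 3 · 2 · 1 · 2
2 · 0 · 1 · 1 · 0
1 · 0 · 2 · 2 · 2
2 · 0 · 0 · 3 · 1
1 · 2 · 3 · 2 · 3
gen 1: 1 · 3 · 2 · 1 · 2
2 · 0 · 1 · 1 · 0
2 · 0 · 2 · 2 · 2
2 · 0 · 0 · 3 · 1
1 · 2 · 3 · 2 · 3
gen 2: 1 · 3 · 2 · 1 · 2
2 · 0 · 1 · 1 · 0
3 · 0 · 2 · 2 · 2
2 · 0 · 0 · 3 · 1
1 · 2 · 3 · 2 · 3
gen 3: 1 · 3 · 2 · 1 · 2
3 · 0 · 1 · 1 · 0
0 · 1 · 2 · 2 · 2
3 · 0 · 0 · 3 · 1
1 · 2 · 3 · 2 · 3
gen 4: 1 · 3 · 2 · 1 · 2
3 · 0 · 1 · 1 · 0
1 · 1 · 2 · 2 · 2
3 · 0 · 0 · 3 · 1
1 · 2 · 3 · 2 · 3
gen 5: 1 · 3 · 2 · 1 · 2
3 · 0 · 1 · 1 · 0
2 · 1 · 2 · 2 · 2
3 · 0 · 0 · 3 · 1
1 · 2 · 3 · 2 · 3
gen 6: 1 · 3 · 2 · 1 · 2
3 · 0 · 1 · 1 · 0
3 · 1 · 2 · 2 · 2
3 · 0 · 0 · 3 · 1
1 · 2 · 3 · 2 · 3
gen 7: 2 · 3 · 2 · 1 · 2
0 · 1 · 1 · 1 · 0
2 · 2 · 2 · 2 · 2
0 · 1 · 0 · 3 · 1
2 · 2 · 3 · 2 · 3
gen 8: 2 · 3 · 2 · 1 · 2
0 · 1 · 1 · 1 · 0
3 · 2 · 2 · 2 · 2
0 · 1 · 0 · 3 · 1
2 · 2 · 3 · 2 · 3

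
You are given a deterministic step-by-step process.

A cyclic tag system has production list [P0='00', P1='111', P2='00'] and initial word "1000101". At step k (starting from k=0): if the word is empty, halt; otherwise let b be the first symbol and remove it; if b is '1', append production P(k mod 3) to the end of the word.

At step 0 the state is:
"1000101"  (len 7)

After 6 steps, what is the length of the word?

6

gen 0: "1000101"  (len 7)
gen 1: "00010100"  (len 8)
gen 2: "0010100"  (len 7)
gen 3: "010100"  (len 6)
gen 4: "10100"  (len 5)
gen 5: "0100111"  (len 7)
gen 6: "100111"  (len 6)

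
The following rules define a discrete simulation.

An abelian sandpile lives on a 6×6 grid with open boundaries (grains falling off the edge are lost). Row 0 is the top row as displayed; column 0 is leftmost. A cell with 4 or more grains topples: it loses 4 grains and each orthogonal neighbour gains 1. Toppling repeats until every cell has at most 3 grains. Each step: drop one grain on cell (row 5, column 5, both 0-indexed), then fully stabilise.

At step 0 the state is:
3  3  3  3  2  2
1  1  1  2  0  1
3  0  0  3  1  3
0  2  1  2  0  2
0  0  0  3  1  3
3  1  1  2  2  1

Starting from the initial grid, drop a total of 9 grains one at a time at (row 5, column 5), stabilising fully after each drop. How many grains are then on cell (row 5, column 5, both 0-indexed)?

0

k=0  3  3  3  3  2  2
1  1  1  2  0  1
3  0  0  3  1  3
0  2  1  2  0  2
0  0  0  3  1  3
3  1  1  2  2  1
k=1  3  3  3  3  2  2
1  1  1  2  0  1
3  0  0  3  1  3
0  2  1  2  0  2
0  0  0  3  1  3
3  1  1  2  2  2
k=2  3  3  3  3  2  2
1  1  1  2  0  1
3  0  0  3  1  3
0  2  1  2  0  2
0  0  0  3  1  3
3  1  1  2  2  3
k=3  3  3  3  3  2  2
1  1  1  2  0  1
3  0  0  3  1  3
0  2  1  2  0  3
0  0  0  3  2  0
3  1  1  2  3  1
k=4  3  3  3  3  2  2
1  1  1  2  0  1
3  0  0  3  1  3
0  2  1  2  0  3
0  0  0  3  2  0
3  1  1  2  3  2
k=5  3  3  3  3  2  2
1  1  1  2  0  1
3  0  0  3  1  3
0  2  1  2  0  3
0  0  0  3  2  0
3  1  1  2  3  3
k=6  3  3  3  3  2  2
1  1  1  2  0  1
3  0  0  3  1  3
0  2  1  2  0  3
0  0  0  3  3  1
3  1  1  3  0  1
k=7  3  3  3  3  2  2
1  1  1  2  0  1
3  0  0  3  1  3
0  2  1  2  0  3
0  0  0  3  3  1
3  1  1  3  0  2
k=8  3  3  3  3  2  2
1  1  1  2  0  1
3  0  0  3  1  3
0  2  1  2  0  3
0  0  0  3  3  1
3  1  1  3  0  3
k=9  3  3  3  3  2  2
1  1  1  2  0  1
3  0  0  3  1  3
0  2  1  2  0  3
0  0  0  3  3  2
3  1  1  3  1  0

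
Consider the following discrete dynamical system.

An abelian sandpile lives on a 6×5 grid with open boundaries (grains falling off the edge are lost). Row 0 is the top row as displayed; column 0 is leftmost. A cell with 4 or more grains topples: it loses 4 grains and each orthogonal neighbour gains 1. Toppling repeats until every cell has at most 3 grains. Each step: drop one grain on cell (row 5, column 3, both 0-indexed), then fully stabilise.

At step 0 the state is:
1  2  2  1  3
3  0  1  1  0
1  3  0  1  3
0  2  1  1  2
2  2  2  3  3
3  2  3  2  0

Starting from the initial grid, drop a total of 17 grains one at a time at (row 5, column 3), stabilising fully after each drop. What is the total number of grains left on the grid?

0) 1  2  2  1  3
3  0  1  1  0
1  3  0  1  3
0  2  1  1  2
2  2  2  3  3
3  2  3  2  0
1) 1  2  2  1  3
3  0  1  1  0
1  3  0  1  3
0  2  1  1  2
2  2  2  3  3
3  2  3  3  0
2) 1  2  2  1  3
3  0  1  1  0
1  3  0  1  3
0  2  2  2  3
2  3  0  2  0
3  3  1  2  2
3) 1  2  2  1  3
3  0  1  1  0
1  3  0  1  3
0  2  2  2  3
2  3  0  2  0
3  3  1  3  2
4) 1  2  2  1  3
3  0  1  1  0
1  3  0  1  3
0  2  2  2  3
2  3  0  3  0
3  3  2  0  3
5) 1  2  2  1  3
3  0  1  1  0
1  3  0  1  3
0  2  2  2  3
2  3  0  3  0
3  3  2  1  3
6) 1  2  2  1  3
3  0  1  1  0
1  3  0  1  3
0  2  2  2  3
2  3  0  3  0
3  3  2  2  3
7) 1  2  2  1  3
3  0  1  1  0
1  3  0  1  3
0  2  2  2  3
2  3  0  3  0
3  3  2  3  3
8) 1  2  2  1  3
3  0  1  1  0
1  3  0  1  3
0  2  2  3  3
2  3  1  0  2
3  3  3  2  0
9) 1  2  2  1  3
3  0  1  1  0
1  3  0  1  3
0  2  2  3  3
2  3  1  0  2
3  3  3  3  0
10) 1  2  2  1  3
3  0  1  1  0
1  3  0  1  3
1  3  2  3  3
0  1  3  1  2
1  2  1  1  1
11) 1  2  2  1  3
3  0  1  1  0
1  3  0  1  3
1  3  2  3  3
0  1  3  1  2
1  2  1  2  1
12) 1  2  2  1  3
3  0  1  1  0
1  3  0  1  3
1  3  2  3  3
0  1  3  1  2
1  2  1  3  1
13) 1  2  2  1  3
3  0  1  1  0
1  3  0  1  3
1  3  2  3  3
0  1  3  2  2
1  2  2  0  2
14) 1  2  2  1  3
3  0  1  1  0
1  3  0  1  3
1  3  2  3  3
0  1  3  2  2
1  2  2  1  2
15) 1  2  2  1  3
3  0  1  1  0
1  3  0  1  3
1  3  2  3  3
0  1  3  2  2
1  2  2  2  2
16) 1  2  2  1  3
3  0  1  1  0
1  3  0  1  3
1  3  2  3  3
0  1  3  2  2
1  2  2  3  2
17) 1  2  2  1  3
3  0  1  1  0
1  3  0  1  3
1  3  2  3  3
0  1  3  3  2
1  2  3  0  3

52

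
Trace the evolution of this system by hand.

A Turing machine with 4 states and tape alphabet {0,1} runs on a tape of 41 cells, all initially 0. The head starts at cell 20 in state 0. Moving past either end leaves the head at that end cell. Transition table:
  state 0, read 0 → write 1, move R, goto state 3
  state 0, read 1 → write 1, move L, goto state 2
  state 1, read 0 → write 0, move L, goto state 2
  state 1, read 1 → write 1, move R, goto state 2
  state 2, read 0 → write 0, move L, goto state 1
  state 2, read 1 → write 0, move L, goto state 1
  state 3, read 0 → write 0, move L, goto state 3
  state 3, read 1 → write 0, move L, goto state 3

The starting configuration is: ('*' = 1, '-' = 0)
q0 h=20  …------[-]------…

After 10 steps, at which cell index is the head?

12

step 0: q0 h=20  …------[-]------…
step 1: q3 h=21  …-----*[-]------…
step 2: q3 h=20  …------[*]------…
step 3: q3 h=19  …------[-]------…
step 4: q3 h=18  …------[-]------…
step 5: q3 h=17  …------[-]------…
step 6: q3 h=16  …------[-]------…
step 7: q3 h=15  …------[-]------…
step 8: q3 h=14  …------[-]------…
step 9: q3 h=13  …------[-]------…
step 10: q3 h=12  …------[-]------…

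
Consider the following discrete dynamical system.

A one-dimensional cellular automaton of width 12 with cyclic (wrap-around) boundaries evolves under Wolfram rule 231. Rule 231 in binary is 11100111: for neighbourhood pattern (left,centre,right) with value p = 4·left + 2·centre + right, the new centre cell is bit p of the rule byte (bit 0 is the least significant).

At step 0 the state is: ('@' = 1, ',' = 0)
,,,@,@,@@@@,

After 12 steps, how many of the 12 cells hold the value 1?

0) ,,,@,@,@@@@,
1) @@@@@@@,@@@,
2) ,@@@@@@@,@@@
3) @,@@@@@@@,@@
4) @@,@@@@@@@,@
5) @@@,@@@@@@@,
6) ,@@@,@@@@@@@
7) @,@@@,@@@@@@
8) @@,@@@,@@@@@
9) @@@,@@@,@@@@
10) @@@@,@@@,@@@
11) @@@@@,@@@,@@
12) @@@@@@,@@@,@

10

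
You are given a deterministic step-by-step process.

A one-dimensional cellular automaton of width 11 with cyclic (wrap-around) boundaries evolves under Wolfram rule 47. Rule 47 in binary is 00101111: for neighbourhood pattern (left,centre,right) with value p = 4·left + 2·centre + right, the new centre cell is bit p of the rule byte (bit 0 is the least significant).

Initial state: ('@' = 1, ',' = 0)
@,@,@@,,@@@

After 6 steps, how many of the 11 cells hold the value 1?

5

k=0  @,@,@@,,@@@
k=1  ,@@@@,,@@,,
k=2  @@,,,,@@,,@
k=3  ,,,@@@@,,@@
k=4  ,@@@,,,,@@,
k=5  @@,,,@@@@,,
k=6  @,,@@@,,,,@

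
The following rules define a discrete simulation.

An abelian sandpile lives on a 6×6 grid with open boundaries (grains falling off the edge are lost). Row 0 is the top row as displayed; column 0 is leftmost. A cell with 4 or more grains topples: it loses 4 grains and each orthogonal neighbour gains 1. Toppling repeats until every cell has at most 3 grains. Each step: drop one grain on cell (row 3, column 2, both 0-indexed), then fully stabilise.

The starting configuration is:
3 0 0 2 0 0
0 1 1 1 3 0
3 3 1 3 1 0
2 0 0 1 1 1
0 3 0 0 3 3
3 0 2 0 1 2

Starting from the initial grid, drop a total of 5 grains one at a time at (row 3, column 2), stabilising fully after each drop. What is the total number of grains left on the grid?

gen 0: 3 0 0 2 0 0
0 1 1 1 3 0
3 3 1 3 1 0
2 0 0 1 1 1
0 3 0 0 3 3
3 0 2 0 1 2
gen 1: 3 0 0 2 0 0
0 1 1 1 3 0
3 3 1 3 1 0
2 0 1 1 1 1
0 3 0 0 3 3
3 0 2 0 1 2
gen 2: 3 0 0 2 0 0
0 1 1 1 3 0
3 3 1 3 1 0
2 0 2 1 1 1
0 3 0 0 3 3
3 0 2 0 1 2
gen 3: 3 0 0 2 0 0
0 1 1 1 3 0
3 3 1 3 1 0
2 0 3 1 1 1
0 3 0 0 3 3
3 0 2 0 1 2
gen 4: 3 0 0 2 0 0
0 1 1 1 3 0
3 3 2 3 1 0
2 1 0 2 1 1
0 3 1 0 3 3
3 0 2 0 1 2
gen 5: 3 0 0 2 0 0
0 1 1 1 3 0
3 3 2 3 1 0
2 1 1 2 1 1
0 3 1 0 3 3
3 0 2 0 1 2

49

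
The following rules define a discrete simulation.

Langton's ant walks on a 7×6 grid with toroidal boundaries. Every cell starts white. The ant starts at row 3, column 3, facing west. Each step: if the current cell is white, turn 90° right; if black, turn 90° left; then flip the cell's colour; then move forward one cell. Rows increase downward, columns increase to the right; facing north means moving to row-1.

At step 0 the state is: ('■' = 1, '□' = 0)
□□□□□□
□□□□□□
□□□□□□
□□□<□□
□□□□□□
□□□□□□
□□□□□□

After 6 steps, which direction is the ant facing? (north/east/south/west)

west

t=0: □□□□□□
□□□□□□
□□□□□□
□□□<□□
□□□□□□
□□□□□□
□□□□□□
t=1: □□□□□□
□□□□□□
□□□^□□
□□□■□□
□□□□□□
□□□□□□
□□□□□□
t=2: □□□□□□
□□□□□□
□□□■>□
□□□■□□
□□□□□□
□□□□□□
□□□□□□
t=3: □□□□□□
□□□□□□
□□□■■□
□□□■v□
□□□□□□
□□□□□□
□□□□□□
t=4: □□□□□□
□□□□□□
□□□■■□
□□□<■□
□□□□□□
□□□□□□
□□□□□□
t=5: □□□□□□
□□□□□□
□□□■■□
□□□□■□
□□□v□□
□□□□□□
□□□□□□
t=6: □□□□□□
□□□□□□
□□□■■□
□□□□■□
□□<■□□
□□□□□□
□□□□□□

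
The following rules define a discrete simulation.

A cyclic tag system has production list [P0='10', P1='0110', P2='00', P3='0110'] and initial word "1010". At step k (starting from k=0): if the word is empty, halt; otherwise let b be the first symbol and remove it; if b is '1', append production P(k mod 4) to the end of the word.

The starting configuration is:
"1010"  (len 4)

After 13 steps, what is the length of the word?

1

gen 0: "1010"  (len 4)
gen 1: "01010"  (len 5)
gen 2: "1010"  (len 4)
gen 3: "01000"  (len 5)
gen 4: "1000"  (len 4)
gen 5: "00010"  (len 5)
gen 6: "0010"  (len 4)
gen 7: "010"  (len 3)
gen 8: "10"  (len 2)
gen 9: "010"  (len 3)
gen 10: "10"  (len 2)
gen 11: "000"  (len 3)
gen 12: "00"  (len 2)
gen 13: "0"  (len 1)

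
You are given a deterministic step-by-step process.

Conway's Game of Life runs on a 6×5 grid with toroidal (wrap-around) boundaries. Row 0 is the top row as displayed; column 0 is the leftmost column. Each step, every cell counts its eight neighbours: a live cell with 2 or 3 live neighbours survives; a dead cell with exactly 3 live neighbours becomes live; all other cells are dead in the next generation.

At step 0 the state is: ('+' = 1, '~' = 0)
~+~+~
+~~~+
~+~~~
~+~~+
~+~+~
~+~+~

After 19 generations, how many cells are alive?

0) ~+~+~
+~~~+
~+~~~
~+~~+
~+~+~
~+~+~
1) ~+~+~
+++~+
~+~~+
~+~~~
~+~++
++~++
2) ~~~~~
~~~~+
~~~++
~+~++
~+~+~
~+~~~
3) ~~~~~
~~~++
~~+~~
~~~~~
~+~++
~~+~~
4) ~~~+~
~~~+~
~~~+~
~~++~
~~++~
~~++~
5) ~~~++
~~+++
~~~++
~~~~+
~+~~+
~~~~+
6) +~+~~
+~+~~
+~+~~
~~~~+
~~~++
~~~~+
7) +~~++
+~+++
+~~++
+~~~+
+~~++
+~~~+
8) ~~+~~
~~+~~
~~+~~
~+~~~
~+~+~
~+~~~
9) ~++~~
~+++~
~++~~
~+~~~
++~~~
~+~~~
10) +~~+~
+~~+~
+~~+~
~~~~~
+++~~
~~~~~
11) ~~~~~
++++~
~~~~~
+~+~+
~+~~~
+~+~+
12) ~~~~~
~++~~
~~~~~
++~~~
~~+~~
++~~~
13) +~+~~
~~~~~
+~+~~
~+~~~
~~+~~
~+~~~
14) ~+~~~
~~~~~
~+~~~
~++~~
~++~~
~++~~
15) ~++~~
~~~~~
~++~~
+~~~~
+~~+~
+~~~~
16) ~+~~~
~~~~~
~+~~~
+~+~+
++~~~
+~+~+
17) ++~~~
~~~~~
++~~~
~~+~+
~~+~~
~~+~+
18) ++~~~
~~~~~
++~~~
+~++~
~++~~
+~++~
19) +++~+
~~~~~
+++~+
+~~++
+~~~~
+~~++

15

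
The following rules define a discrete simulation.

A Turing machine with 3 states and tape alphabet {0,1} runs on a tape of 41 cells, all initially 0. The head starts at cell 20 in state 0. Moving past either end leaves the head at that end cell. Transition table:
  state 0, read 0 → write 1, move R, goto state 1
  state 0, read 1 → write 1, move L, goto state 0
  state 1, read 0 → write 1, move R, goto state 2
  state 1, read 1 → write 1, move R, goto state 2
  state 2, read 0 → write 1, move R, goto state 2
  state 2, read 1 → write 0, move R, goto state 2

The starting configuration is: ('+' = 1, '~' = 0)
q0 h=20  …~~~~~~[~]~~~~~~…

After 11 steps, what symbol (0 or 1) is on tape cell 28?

1

gen 0: q0 h=20  …~~~~~~[~]~~~~~~…
gen 1: q1 h=21  …~~~~~+[~]~~~~~~…
gen 2: q2 h=22  …~~~~++[~]~~~~~~…
gen 3: q2 h=23  …~~~+++[~]~~~~~~…
gen 4: q2 h=24  …~~++++[~]~~~~~~…
gen 5: q2 h=25  …~+++++[~]~~~~~~…
gen 6: q2 h=26  …++++++[~]~~~~~~…
gen 7: q2 h=27  …++++++[~]~~~~~~…
gen 8: q2 h=28  …++++++[~]~~~~~~…
gen 9: q2 h=29  …++++++[~]~~~~~~…
gen 10: q2 h=30  …++++++[~]~~~~~~…
gen 11: q2 h=31  …++++++[~]~~~~~~…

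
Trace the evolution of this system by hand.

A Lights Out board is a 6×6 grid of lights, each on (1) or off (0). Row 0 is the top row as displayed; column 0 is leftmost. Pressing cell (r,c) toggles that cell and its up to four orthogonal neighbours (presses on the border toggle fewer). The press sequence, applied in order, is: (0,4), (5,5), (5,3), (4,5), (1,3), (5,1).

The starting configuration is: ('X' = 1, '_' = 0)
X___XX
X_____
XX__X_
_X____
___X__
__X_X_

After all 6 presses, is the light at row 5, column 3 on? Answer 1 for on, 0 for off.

k=0  X___XX
X_____
XX__X_
_X____
___X__
__X_X_
k=1  X__X__
X___X_
XX__X_
_X____
___X__
__X_X_
k=2  X__X__
X___X_
XX__X_
_X____
___X_X
__X__X
k=3  X__X__
X___X_
XX__X_
_X____
_____X
___XXX
k=4  X__X__
X___X_
XX__X_
_X___X
____X_
___XX_
k=5  X_____
X_XX__
XX_XX_
_X___X
____X_
___XX_
k=6  X_____
X_XX__
XX_XX_
_X___X
_X__X_
XXXXX_

1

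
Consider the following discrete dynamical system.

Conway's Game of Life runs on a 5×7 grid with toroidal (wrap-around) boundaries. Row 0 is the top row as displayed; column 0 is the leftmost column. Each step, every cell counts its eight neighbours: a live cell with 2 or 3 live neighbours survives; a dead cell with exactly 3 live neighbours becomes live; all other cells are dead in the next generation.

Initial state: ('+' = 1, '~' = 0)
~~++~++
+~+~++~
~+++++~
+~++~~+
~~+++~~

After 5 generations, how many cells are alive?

4

t=0: ~~++~++
+~+~++~
~+++++~
+~++~~+
~~+++~~
t=1: ~~~~~~+
+~~~~~~
~~~~~~~
+~~~~~+
+~~~~~~
t=2: +~~~~~+
~~~~~~~
+~~~~~+
+~~~~~+
+~~~~~~
t=3: +~~~~~+
~~~~~~~
+~~~~~+
~+~~~~~
~+~~~~~
t=4: +~~~~~~
~~~~~~~
+~~~~~~
~+~~~~~
~+~~~~~
t=5: ~~~~~~~
~~~~~~~
~~~~~~~
++~~~~~
++~~~~~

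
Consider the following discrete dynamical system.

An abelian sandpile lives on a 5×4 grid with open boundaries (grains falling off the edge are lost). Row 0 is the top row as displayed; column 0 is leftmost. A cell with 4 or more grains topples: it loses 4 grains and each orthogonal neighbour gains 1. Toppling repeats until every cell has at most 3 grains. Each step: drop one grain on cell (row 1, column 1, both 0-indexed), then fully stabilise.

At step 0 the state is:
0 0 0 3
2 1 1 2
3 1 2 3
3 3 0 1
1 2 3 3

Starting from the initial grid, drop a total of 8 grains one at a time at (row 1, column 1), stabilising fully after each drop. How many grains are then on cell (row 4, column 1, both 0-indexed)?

0) 0 0 0 3
2 1 1 2
3 1 2 3
3 3 0 1
1 2 3 3
1) 0 0 0 3
2 2 1 2
3 1 2 3
3 3 0 1
1 2 3 3
2) 0 0 0 3
2 3 1 2
3 1 2 3
3 3 0 1
1 2 3 3
3) 0 1 0 3
3 0 2 2
3 2 2 3
3 3 0 1
1 2 3 3
4) 0 1 0 3
3 1 2 2
3 2 2 3
3 3 0 1
1 2 3 3
5) 0 1 0 3
3 2 2 2
3 2 2 3
3 3 0 1
1 2 3 3
6) 0 1 0 3
3 3 2 2
3 2 2 3
3 3 0 1
1 2 3 3
7) 1 2 0 3
1 2 3 2
2 1 3 3
1 1 1 1
2 3 3 3
8) 1 2 0 3
1 3 3 2
2 1 3 3
1 1 1 1
2 3 3 3

3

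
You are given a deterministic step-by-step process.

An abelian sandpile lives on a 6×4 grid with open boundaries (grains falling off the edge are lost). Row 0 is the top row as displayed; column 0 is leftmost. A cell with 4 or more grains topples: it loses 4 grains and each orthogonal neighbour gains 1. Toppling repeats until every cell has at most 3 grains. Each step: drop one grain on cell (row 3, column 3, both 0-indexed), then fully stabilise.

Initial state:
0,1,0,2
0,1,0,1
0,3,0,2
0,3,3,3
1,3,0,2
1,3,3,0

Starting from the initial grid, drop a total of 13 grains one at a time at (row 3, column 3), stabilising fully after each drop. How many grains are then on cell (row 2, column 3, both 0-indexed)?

gen 0: 0,1,0,2
0,1,0,1
0,3,0,2
0,3,3,3
1,3,0,2
1,3,3,0
gen 1: 0,1,0,2
0,2,0,1
1,0,2,3
1,2,1,1
2,1,3,3
2,1,0,1
gen 2: 0,1,0,2
0,2,0,1
1,0,2,3
1,2,1,2
2,1,3,3
2,1,0,1
gen 3: 0,1,0,2
0,2,0,1
1,0,2,3
1,2,1,3
2,1,3,3
2,1,0,1
gen 4: 0,1,0,2
0,2,0,2
1,0,3,0
1,2,3,2
2,2,0,1
2,1,1,2
gen 5: 0,1,0,2
0,2,0,2
1,0,3,0
1,2,3,3
2,2,0,1
2,1,1,2
gen 6: 0,1,0,2
0,2,1,2
1,1,0,2
1,3,1,1
2,2,1,2
2,1,1,2
gen 7: 0,1,0,2
0,2,1,2
1,1,0,2
1,3,1,2
2,2,1,2
2,1,1,2
gen 8: 0,1,0,2
0,2,1,2
1,1,0,2
1,3,1,3
2,2,1,2
2,1,1,2
gen 9: 0,1,0,2
0,2,1,2
1,1,0,3
1,3,2,0
2,2,1,3
2,1,1,2
gen 10: 0,1,0,2
0,2,1,2
1,1,0,3
1,3,2,1
2,2,1,3
2,1,1,2
gen 11: 0,1,0,2
0,2,1,2
1,1,0,3
1,3,2,2
2,2,1,3
2,1,1,2
gen 12: 0,1,0,2
0,2,1,2
1,1,0,3
1,3,2,3
2,2,1,3
2,1,1,2
gen 13: 0,1,0,2
0,2,1,3
1,1,1,0
1,3,3,2
2,2,2,0
2,1,1,3

0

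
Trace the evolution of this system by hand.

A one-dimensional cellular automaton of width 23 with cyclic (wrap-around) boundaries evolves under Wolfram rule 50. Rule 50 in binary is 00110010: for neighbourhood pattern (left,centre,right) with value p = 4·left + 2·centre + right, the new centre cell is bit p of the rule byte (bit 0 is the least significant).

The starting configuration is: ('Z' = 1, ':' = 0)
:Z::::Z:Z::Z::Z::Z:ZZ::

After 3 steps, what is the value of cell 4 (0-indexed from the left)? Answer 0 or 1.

0

k=0  :Z::::Z:Z::Z::Z::Z:ZZ::
k=1  Z:Z::Z:Z:ZZ:ZZ:ZZ:Z::Z:
k=2  :Z:ZZ:Z:Z::Z::Z::Z:ZZ:Z
k=3  Z:Z::Z:Z:ZZ:ZZ:ZZ:Z::Z:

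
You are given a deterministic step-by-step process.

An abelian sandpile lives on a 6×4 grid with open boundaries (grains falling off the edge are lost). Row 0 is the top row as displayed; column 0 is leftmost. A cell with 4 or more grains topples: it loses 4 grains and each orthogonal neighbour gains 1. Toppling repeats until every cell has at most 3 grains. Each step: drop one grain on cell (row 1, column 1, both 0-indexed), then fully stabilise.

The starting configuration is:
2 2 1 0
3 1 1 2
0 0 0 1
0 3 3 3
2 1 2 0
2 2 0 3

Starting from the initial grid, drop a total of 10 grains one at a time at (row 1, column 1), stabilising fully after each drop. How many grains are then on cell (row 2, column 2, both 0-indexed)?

t=0: 2 2 1 0
3 1 1 2
0 0 0 1
0 3 3 3
2 1 2 0
2 2 0 3
t=1: 2 2 1 0
3 2 1 2
0 0 0 1
0 3 3 3
2 1 2 0
2 2 0 3
t=2: 2 2 1 0
3 3 1 2
0 0 0 1
0 3 3 3
2 1 2 0
2 2 0 3
t=3: 3 3 1 0
0 1 2 2
1 1 0 1
0 3 3 3
2 1 2 0
2 2 0 3
t=4: 3 3 1 0
0 2 2 2
1 1 0 1
0 3 3 3
2 1 2 0
2 2 0 3
t=5: 3 3 1 0
0 3 2 2
1 1 0 1
0 3 3 3
2 1 2 0
2 2 0 3
t=6: 0 1 2 0
2 1 3 2
1 2 0 1
0 3 3 3
2 1 2 0
2 2 0 3
t=7: 0 1 2 0
2 2 3 2
1 2 0 1
0 3 3 3
2 1 2 0
2 2 0 3
t=8: 0 1 2 0
2 3 3 2
1 2 0 1
0 3 3 3
2 1 2 0
2 2 0 3
t=9: 0 2 3 0
3 1 0 3
1 3 1 1
0 3 3 3
2 1 2 0
2 2 0 3
t=10: 0 2 3 0
3 2 0 3
1 3 1 1
0 3 3 3
2 1 2 0
2 2 0 3

1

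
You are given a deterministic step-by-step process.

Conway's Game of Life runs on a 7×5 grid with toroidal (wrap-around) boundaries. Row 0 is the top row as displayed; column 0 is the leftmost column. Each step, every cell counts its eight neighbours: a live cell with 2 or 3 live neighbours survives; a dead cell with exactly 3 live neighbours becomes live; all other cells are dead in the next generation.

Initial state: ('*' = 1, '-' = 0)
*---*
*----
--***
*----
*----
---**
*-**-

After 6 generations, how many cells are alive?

6

step 0: *---*
*----
--***
*----
*----
---**
*-**-
step 1: *--*-
**---
**-**
**-*-
*----
****-
***--
step 2: -----
---*-
---*-
---*-
---*-
---*-
-----
step 3: -----
-----
--***
--***
--***
-----
-----
step 4: -----
---*-
--*-*
**---
--*-*
---*-
-----
step 5: -----
---*-
*****
***-*
*****
---*-
-----
step 6: -----
**-*-
-----
-----
-----
**-*-
-----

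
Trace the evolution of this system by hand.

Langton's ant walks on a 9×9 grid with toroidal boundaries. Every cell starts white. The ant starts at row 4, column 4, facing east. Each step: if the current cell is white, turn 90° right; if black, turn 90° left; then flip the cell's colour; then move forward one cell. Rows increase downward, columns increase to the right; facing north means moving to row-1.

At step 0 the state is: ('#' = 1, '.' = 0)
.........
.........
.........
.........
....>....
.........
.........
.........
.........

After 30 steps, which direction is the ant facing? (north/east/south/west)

0) .........
.........
.........
.........
....>....
.........
.........
.........
.........
1) .........
.........
.........
.........
....#....
....v....
.........
.........
.........
2) .........
.........
.........
.........
....#....
...<#....
.........
.........
.........
3) .........
.........
.........
.........
...^#....
...##....
.........
.........
.........
4) .........
.........
.........
.........
...#>....
...##....
.........
.........
.........
5) .........
.........
.........
....^....
...#.....
...##....
.........
.........
.........
6) .........
.........
.........
....#>...
...#.....
...##....
.........
.........
.........
7) .........
.........
.........
....##...
...#.v...
...##....
.........
.........
.........
8) .........
.........
.........
....##...
...#<#...
...##....
.........
.........
.........
9) .........
.........
.........
....^#...
...###...
...##....
.........
.........
.........
10) .........
.........
.........
...<.#...
...###...
...##....
.........
.........
.........
11) .........
.........
...^.....
...#.#...
...###...
...##....
.........
.........
.........
12) .........
.........
...#>....
...#.#...
...###...
...##....
.........
.........
.........
13) .........
.........
...##....
...#v#...
...###...
...##....
.........
.........
.........
14) .........
.........
...##....
...<##...
...###...
...##....
.........
.........
.........
15) .........
.........
...##....
....##...
...v##...
...##....
.........
.........
.........
16) .........
.........
...##....
....##...
....>#...
...##....
.........
.........
.........
17) .........
.........
...##....
....^#...
.....#...
...##....
.........
.........
.........
18) .........
.........
...##....
...<.#...
.....#...
...##....
.........
.........
.........
19) .........
.........
...^#....
...#.#...
.....#...
...##....
.........
.........
.........
20) .........
.........
..<.#....
...#.#...
.....#...
...##....
.........
.........
.........
21) .........
..^......
..#.#....
...#.#...
.....#...
...##....
.........
.........
.........
22) .........
..#>.....
..#.#....
...#.#...
.....#...
...##....
.........
.........
.........
23) .........
..##.....
..#v#....
...#.#...
.....#...
...##....
.........
.........
.........
24) .........
..##.....
..<##....
...#.#...
.....#...
...##....
.........
.........
.........
25) .........
..##.....
...##....
..v#.#...
.....#...
...##....
.........
.........
.........
26) .........
..##.....
...##....
.<##.#...
.....#...
...##....
.........
.........
.........
27) .........
..##.....
.^.##....
.###.#...
.....#...
...##....
.........
.........
.........
28) .........
..##.....
.#>##....
.###.#...
.....#...
...##....
.........
.........
.........
29) .........
..##.....
.####....
.#v#.#...
.....#...
...##....
.........
.........
.........
30) .........
..##.....
.####....
.#.>.#...
.....#...
...##....
.........
.........
.........

east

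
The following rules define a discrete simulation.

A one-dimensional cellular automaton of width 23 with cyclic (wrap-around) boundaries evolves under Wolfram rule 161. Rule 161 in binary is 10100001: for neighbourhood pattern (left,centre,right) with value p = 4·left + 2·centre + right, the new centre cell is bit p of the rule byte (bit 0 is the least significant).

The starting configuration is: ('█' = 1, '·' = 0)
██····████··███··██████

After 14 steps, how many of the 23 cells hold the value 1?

8

0) ██····████··███··██████
1) █··██··██····█····█████
2) ··········██···██··████
3) ·████████····█······██·
4) ··██████··██···████····
5) █··████······█··██··███
6) ····██··████·········██
7) ·██······██··███████···
8) ····████······█████··██
9) ·██··██··████··███·····
10) ··········██····█··████
11) ·████████····██·····██·
12) ··██████··██····███····
13) █··████······██··█··███
14) ····██··████·········██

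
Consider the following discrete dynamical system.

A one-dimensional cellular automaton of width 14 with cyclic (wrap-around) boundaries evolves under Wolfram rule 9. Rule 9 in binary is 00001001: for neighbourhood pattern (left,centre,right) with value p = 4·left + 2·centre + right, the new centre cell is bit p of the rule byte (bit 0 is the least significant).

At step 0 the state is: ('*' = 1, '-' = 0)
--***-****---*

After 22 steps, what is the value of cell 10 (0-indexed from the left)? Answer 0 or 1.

0

0) --***-****---*
1) --*---*----*--
2) *---*---**---*
3) --*---*-*--*-*
4) ----*---------
5) ***---********
6) ----*-*-------
7) ***-----******
8) ----***-*-----
9) ***-*-----****
10) ------***-*---
11) *****-*-----**
12) --------***-*-
13) *******-*-----
14) *---------***-
15) --*******-*---
16) *-*---------**
17) ----*******-*-
18) ***-*---------
19) *-----*******-
20) --***-*-------
21) *-*-----******
22) ----***-*-----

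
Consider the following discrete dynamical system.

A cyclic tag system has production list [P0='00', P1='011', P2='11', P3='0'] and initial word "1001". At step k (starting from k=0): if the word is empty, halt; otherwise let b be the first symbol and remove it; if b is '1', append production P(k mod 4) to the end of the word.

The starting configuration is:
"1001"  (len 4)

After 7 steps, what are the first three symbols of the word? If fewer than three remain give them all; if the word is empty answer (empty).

0) "1001"  (len 4)
1) "00100"  (len 5)
2) "0100"  (len 4)
3) "100"  (len 3)
4) "000"  (len 3)
5) "00"  (len 2)
6) "0"  (len 1)
7) (halted — word empty)

(empty)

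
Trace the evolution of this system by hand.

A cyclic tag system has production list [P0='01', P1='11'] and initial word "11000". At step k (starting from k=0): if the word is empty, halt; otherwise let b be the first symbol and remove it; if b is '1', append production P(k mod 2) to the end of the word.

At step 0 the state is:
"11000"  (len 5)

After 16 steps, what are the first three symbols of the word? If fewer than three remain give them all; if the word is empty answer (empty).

111

gen 0: "11000"  (len 5)
gen 1: "100001"  (len 6)
gen 2: "0000111"  (len 7)
gen 3: "000111"  (len 6)
gen 4: "00111"  (len 5)
gen 5: "0111"  (len 4)
gen 6: "111"  (len 3)
gen 7: "1101"  (len 4)
gen 8: "10111"  (len 5)
gen 9: "011101"  (len 6)
gen 10: "11101"  (len 5)
gen 11: "110101"  (len 6)
gen 12: "1010111"  (len 7)
gen 13: "01011101"  (len 8)
gen 14: "1011101"  (len 7)
gen 15: "01110101"  (len 8)
gen 16: "1110101"  (len 7)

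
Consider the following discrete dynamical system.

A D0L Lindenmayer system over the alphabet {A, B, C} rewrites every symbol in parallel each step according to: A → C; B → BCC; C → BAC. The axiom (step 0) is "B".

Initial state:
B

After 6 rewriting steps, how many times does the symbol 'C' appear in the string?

k=0  B
k=1  BCC
k=2  BCCBACBAC
k=3  BCCBACBACBCCCBACBCCCBAC
k=4  BCCBACBACBCCCBACBCCCBACBCCBACBACBACBCCCBACBCCBACBACBACBCCCBAC
k=5  BCCBACBACBCCCBACBCCCBACBCCBACBACBACBCCCBACBCCBACBACBACBCCC…ACBCCCBACBCCBACBACBCCCBACBCCCBACBCCCBACBCCBACBACBACBCCCBAC  (len 159)
k=6  BCCBACBACBCCCBACBCCCBACBCCBACBACBACBCCCBACBCCBACBACBACBCCC…ACBCCCBACBCCBACBACBCCCBACBCCCBACBCCCBACBCCBACBACBACBCCCBAC  (len 417)

208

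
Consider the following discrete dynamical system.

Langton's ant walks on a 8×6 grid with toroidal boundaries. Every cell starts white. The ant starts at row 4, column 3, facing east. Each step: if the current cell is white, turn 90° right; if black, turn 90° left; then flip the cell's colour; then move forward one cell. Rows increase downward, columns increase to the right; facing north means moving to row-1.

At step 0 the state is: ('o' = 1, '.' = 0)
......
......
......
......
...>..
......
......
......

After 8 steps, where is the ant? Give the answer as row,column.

4,3

t=0: ......
......
......
......
...>..
......
......
......
t=1: ......
......
......
......
...o..
...v..
......
......
t=2: ......
......
......
......
...o..
..<o..
......
......
t=3: ......
......
......
......
..^o..
..oo..
......
......
t=4: ......
......
......
......
..o>..
..oo..
......
......
t=5: ......
......
......
...^..
..o...
..oo..
......
......
t=6: ......
......
......
...o>.
..o...
..oo..
......
......
t=7: ......
......
......
...oo.
..o.v.
..oo..
......
......
t=8: ......
......
......
...oo.
..o<o.
..oo..
......
......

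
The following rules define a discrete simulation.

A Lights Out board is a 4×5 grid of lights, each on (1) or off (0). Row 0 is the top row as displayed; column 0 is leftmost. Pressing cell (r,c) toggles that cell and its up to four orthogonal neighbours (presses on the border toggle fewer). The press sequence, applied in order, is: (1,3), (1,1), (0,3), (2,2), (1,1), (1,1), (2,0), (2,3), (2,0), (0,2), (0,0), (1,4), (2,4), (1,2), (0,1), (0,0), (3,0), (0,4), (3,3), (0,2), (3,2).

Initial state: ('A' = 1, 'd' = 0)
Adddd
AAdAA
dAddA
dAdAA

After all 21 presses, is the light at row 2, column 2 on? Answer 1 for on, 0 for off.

[0] Adddd
AAdAA
dAddA
dAdAA
[1] AddAd
AAAdd
dAdAA
dAdAA
[2] AAdAd
ddddd
dddAA
dAdAA
[3] AAAdA
dddAd
dddAA
dAdAA
[4] AAAdA
ddAAd
dAAdA
dAAAA
[5] AdAdA
AAdAd
ddAdA
dAAAA
[6] AAAdA
ddAAd
dAAdA
dAAAA
[7] AAAdA
AdAAd
AdAdA
AAAAA
[8] AAAdA
AdAdd
AddAd
AAAdA
[9] AAAdA
ddAdd
dAdAd
dAAdA
[10] AddAA
ddddd
dAdAd
dAAdA
[11] dAdAA
Adddd
dAdAd
dAAdA
[12] dAdAd
AddAA
dAdAA
dAAdA
[13] dAdAd
AddAd
dAddd
dAAdd
[14] dAAAd
AAAdd
dAAdd
dAAdd
[15] AddAd
AdAdd
dAAdd
dAAdd
[16] dAdAd
ddAdd
dAAdd
dAAdd
[17] dAdAd
ddAdd
AAAdd
AdAdd
[18] dAddA
ddAdA
AAAdd
AdAdd
[19] dAddA
ddAdA
AAAAd
AddAA
[20] ddAAA
ddddA
AAAAd
AddAA
[21] ddAAA
ddddA
AAdAd
AAAdA

0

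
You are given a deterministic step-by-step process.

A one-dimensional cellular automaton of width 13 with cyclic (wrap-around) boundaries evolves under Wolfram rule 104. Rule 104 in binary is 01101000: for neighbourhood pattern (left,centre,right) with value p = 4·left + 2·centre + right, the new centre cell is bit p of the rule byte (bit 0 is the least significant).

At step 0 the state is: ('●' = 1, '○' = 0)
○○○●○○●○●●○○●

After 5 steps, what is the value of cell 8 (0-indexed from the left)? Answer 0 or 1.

k=0  ○○○●○○●○●●○○●
k=1  ○○○○○○○●●●○○○
k=2  ○○○○○○○●○●○○○
k=3  ○○○○○○○○●○○○○
k=4  ○○○○○○○○○○○○○
k=5  ○○○○○○○○○○○○○

0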